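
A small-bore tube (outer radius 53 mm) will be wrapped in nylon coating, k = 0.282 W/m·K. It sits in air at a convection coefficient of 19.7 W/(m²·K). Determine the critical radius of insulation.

r_cr ≈ 14.3 mm

For a cylinder r_cr = k/h = 0.282/19.7
r_cr = 14.3 mm; since the bare radius (53 mm) is above r_cr, any added insulation will reduce heat loss.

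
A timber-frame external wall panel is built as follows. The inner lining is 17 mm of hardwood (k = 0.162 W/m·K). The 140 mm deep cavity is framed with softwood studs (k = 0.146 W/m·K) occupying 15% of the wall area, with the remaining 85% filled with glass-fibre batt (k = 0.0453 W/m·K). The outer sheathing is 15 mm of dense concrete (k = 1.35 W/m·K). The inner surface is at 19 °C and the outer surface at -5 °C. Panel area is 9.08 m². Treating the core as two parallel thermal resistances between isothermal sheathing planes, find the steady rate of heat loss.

Q ≈ 89.5 W

Sheathing layers in series; stud and cavity paths in parallel between them.
R_inner = 0.017/(0.162×9.08) = 0.01156 K/W
R_stud  = 0.14/(0.146×0.15×9.08) = 0.704 K/W
R_cav   = 0.14/(0.0453×0.85×9.08) = 0.4004 K/W
1/R_core = 1/R_stud + 1/R_cav → R_core = 0.2553 K/W
R_outer = 0.015/(1.35×9.08) = 0.001224 K/W
R_total = 0.268 K/W
Q = ΔT/R_total = 24/0.268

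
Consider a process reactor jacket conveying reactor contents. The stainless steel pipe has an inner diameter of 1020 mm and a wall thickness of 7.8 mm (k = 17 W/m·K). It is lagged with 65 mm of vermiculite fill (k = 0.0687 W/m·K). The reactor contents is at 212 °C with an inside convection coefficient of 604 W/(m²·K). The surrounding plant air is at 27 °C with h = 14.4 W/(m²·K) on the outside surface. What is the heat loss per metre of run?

q′ ≈ 630 W/m

Treating each annulus and film as a series resistance:
R_inner film = 1/(h_i·2πr₁L) = 1/(604×2π×0.51×1) = 5.167×10^-4 K/W
R_stainless steel pipe wall = ln(517.8/510)/(2π×17×1) = 1.421×10^-4 K/W
R_vermiculite fill = ln(582.8/517.8)/(2π×0.0687×1) = 0.274 K/W
R_outer film = 1/(h_o·2πr_oL) = 1/(14.4×2π×0.5828×1) = 0.01896 K/W
R_total = 0.2936 K/W
Q = ΔT/R_total = 185/0.2936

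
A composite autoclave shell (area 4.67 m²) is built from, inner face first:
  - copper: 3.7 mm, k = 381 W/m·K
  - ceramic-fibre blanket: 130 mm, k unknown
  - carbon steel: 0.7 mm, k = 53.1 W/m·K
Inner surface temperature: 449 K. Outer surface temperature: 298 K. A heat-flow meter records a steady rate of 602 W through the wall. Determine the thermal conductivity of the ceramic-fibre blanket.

Model the wall as resistances in series:
R_copper = L/(kA) = 0.0037/(381×4.67) = 2.08×10^-6 K/W
R_carbon steel = L/(kA) = 0.0007/(53.1×4.67) = 2.823×10^-6 K/W
Sum of known resistances R_other = 4.902×10^-6 K/W
Total R = ΔT/Q = 151/602 = 0.2508 K/W
R_ceramic-fibre blanket = R_total − R_other = 0.2508 K/W
k = L/(R·A) = 0.13/(0.2508×4.67)

k ≈ 0.111 W/(m·K)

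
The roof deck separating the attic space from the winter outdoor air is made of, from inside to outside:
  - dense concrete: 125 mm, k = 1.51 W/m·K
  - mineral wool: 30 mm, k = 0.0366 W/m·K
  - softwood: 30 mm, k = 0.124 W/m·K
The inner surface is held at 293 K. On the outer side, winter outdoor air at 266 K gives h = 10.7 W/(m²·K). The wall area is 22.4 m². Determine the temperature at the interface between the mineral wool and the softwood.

T ≈ 273 K

Using the resistance-network approach (series):
R_dense concrete = L/(kA) = 0.125/(1.51×22.4) = 0.003696 K/W
R_mineral wool = L/(kA) = 0.03/(0.0366×22.4) = 0.03659 K/W
R_softwood = L/(kA) = 0.03/(0.124×22.4) = 0.0108 K/W
R_outer film = 1/(h_o·A) = 1/(10.7×22.4) = 0.004172 K/W
R_total = 0.05526 K/W;  Q = ΔT/R_total = 27/0.05526 = 488.6 W
T_interface = T_inner − Q·ΣR(inner→interface) = 293 − 489×0.04029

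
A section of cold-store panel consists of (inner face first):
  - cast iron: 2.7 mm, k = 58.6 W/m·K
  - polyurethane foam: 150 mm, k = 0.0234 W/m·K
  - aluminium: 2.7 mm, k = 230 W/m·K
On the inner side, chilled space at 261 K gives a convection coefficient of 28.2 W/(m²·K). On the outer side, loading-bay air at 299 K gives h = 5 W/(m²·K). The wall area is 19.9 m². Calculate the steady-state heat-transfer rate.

Using the resistance-network approach (series):
R_inner film = 1/(h_i·A) = 1/(28.2×19.9) = 0.001782 K/W
R_cast iron = L/(kA) = 0.0027/(58.6×19.9) = 2.315×10^-6 K/W
R_polyurethane foam = L/(kA) = 0.15/(0.0234×19.9) = 0.3221 K/W
R_aluminium = L/(kA) = 0.0027/(230×19.9) = 5.899×10^-7 K/W
R_outer film = 1/(h_o·A) = 1/(5×19.9) = 0.01005 K/W
R_total = 0.334 K/W
Q = ΔT / R_total = 38 / 0.334

Q ≈ 114 W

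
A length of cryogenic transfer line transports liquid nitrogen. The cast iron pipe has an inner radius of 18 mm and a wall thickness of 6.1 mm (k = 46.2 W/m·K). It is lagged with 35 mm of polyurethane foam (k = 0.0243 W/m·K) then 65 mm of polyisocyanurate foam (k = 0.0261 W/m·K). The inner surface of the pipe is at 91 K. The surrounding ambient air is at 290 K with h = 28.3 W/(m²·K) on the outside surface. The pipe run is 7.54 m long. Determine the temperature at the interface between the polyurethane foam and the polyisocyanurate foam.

Cylindrical conduction, so R = ln(r₂/r₁)/(2πkL) per layer, in series:
R_cast iron pipe wall = ln(24.1/18)/(2π×46.2×7.54) = 1.333×10^-4 K/W
R_polyurethane foam = ln(59.1/24.1)/(2π×0.0243×7.54) = 0.7792 K/W
R_polyisocyanurate foam = ln(124.1/59.1)/(2π×0.0261×7.54) = 0.6 K/W
R_outer film = 1/(h_o·2πr_oL) = 1/(28.3×2π×0.1241×7.54) = 0.00601 K/W
R_total = 1.385 K/W
Q = ΔT/R_total = 199/1.385
Q = 144 W
T_interface = T_inner + Q·ΣR(inner→interface) = 91 + 144×0.7793

T ≈ 203 K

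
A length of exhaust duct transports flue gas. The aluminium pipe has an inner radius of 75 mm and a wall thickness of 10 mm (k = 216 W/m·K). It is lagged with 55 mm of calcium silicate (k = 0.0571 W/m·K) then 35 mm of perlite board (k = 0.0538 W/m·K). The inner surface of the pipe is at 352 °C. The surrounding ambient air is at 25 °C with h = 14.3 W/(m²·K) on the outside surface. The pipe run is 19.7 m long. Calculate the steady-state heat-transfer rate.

Radial resistances (cylindrical: R_cond = ln(r_o/r_i)/(2πkL), R_conv = 1/(h·2πrL)):
R_aluminium pipe wall = ln(85/75)/(2π×216×19.7) = 4.681×10^-6 K/W
R_calcium silicate = ln(140/85)/(2π×0.0571×19.7) = 0.0706 K/W
R_perlite board = ln(175/140)/(2π×0.0538×19.7) = 0.03351 K/W
R_outer film = 1/(h_o·2πr_oL) = 1/(14.3×2π×0.175×19.7) = 0.003228 K/W
R_total = 0.1073 K/W
Q = ΔT/R_total = 327/0.1073

Q ≈ 3050 W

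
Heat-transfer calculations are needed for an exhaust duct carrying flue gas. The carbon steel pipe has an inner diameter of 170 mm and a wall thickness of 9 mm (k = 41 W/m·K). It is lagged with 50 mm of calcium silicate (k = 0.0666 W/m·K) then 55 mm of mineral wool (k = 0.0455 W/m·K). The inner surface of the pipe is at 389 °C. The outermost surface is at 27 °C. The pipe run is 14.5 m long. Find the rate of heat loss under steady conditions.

Radial resistances (cylindrical: R_cond = ln(r_o/r_i)/(2πkL), R_conv = 1/(h·2πrL)):
R_carbon steel pipe wall = ln(94/85)/(2π×41×14.5) = 2.694×10^-5 K/W
R_calcium silicate = ln(144/94)/(2π×0.0666×14.5) = 0.07029 K/W
R_mineral wool = ln(199/144)/(2π×0.0455×14.5) = 0.07804 K/W
R_total = 0.1484 K/W
Q = ΔT/R_total = 362/0.1484

Q ≈ 2440 W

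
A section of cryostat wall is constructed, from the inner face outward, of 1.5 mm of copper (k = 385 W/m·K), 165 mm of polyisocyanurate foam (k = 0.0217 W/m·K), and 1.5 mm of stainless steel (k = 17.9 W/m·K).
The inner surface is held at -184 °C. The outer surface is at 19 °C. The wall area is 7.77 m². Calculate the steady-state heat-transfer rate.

Q ≈ 207 W

Treating each layer as a thermal resistance in series:
R_copper = L/(kA) = 0.0015/(385×7.77) = 5.014×10^-7 K/W
R_polyisocyanurate foam = L/(kA) = 0.165/(0.0217×7.77) = 0.9786 K/W
R_stainless steel = L/(kA) = 0.0015/(17.9×7.77) = 1.078×10^-5 K/W
R_total = 0.9786 K/W
Q = ΔT / R_total = 203 / 0.9786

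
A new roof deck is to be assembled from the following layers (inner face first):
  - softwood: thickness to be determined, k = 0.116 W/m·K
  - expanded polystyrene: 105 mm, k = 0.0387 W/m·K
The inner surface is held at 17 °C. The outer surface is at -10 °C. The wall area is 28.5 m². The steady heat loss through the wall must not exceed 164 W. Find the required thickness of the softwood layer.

L ≈ 230 mm

Treating each layer as a thermal resistance in series:
R_expanded polystyrene = L/(kA) = 0.105/(0.0387×28.5) = 0.0952 K/W
Sum of the known resistances R_other = 0.0952 K/W
Required total resistance R_tot = ΔT/Q_allow = 27/164 = 0.1646 K/W
R_softwood = R_tot − R_other = 0.06943 K/W
L = R·k·A = 0.06943×0.116×28.5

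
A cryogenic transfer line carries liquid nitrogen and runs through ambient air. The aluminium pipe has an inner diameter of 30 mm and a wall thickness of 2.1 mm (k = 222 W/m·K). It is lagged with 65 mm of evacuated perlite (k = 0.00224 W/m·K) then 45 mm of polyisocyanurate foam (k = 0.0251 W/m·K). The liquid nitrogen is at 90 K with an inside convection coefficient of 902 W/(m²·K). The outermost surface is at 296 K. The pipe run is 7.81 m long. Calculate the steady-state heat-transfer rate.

Q ≈ 14.1 W

Treating each annulus and film as a series resistance:
R_inner film = 1/(h_i·2πr₁L) = 1/(902×2π×0.015×7.81) = 0.001506 K/W
R_aluminium pipe wall = ln(17.1/15)/(2π×222×7.81) = 1.203×10^-5 K/W
R_evacuated perlite = ln(82.1/17.1)/(2π×0.00224×7.81) = 14.27 K/W
R_polyisocyanurate foam = ln(127.1/82.1)/(2π×0.0251×7.81) = 0.3548 K/W
R_total = 14.63 K/W
Q = ΔT/R_total = 206/14.63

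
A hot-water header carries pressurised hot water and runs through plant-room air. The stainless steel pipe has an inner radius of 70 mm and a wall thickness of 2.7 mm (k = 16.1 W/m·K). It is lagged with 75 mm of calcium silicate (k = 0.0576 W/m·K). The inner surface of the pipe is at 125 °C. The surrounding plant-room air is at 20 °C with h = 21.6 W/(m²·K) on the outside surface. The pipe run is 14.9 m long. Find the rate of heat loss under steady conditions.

Radial resistances (cylindrical: R_cond = ln(r_o/r_i)/(2πkL), R_conv = 1/(h·2πrL)):
R_stainless steel pipe wall = ln(72.7/70)/(2π×16.1×14.9) = 2.511×10^-5 K/W
R_calcium silicate = ln(147.7/72.7)/(2π×0.0576×14.9) = 0.1315 K/W
R_outer film = 1/(h_o·2πr_oL) = 1/(21.6×2π×0.1477×14.9) = 0.003348 K/W
R_total = 0.1348 K/W
Q = ΔT/R_total = 105/0.1348

Q ≈ 779 W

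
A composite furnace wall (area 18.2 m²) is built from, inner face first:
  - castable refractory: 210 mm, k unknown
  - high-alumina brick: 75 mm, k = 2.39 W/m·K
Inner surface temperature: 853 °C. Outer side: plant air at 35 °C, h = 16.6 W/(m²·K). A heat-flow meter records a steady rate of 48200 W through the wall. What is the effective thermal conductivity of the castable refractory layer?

k ≈ 0.967 W/(m·K)

Series thermal resistances:
R_high-alumina brick = L/(kA) = 0.075/(2.39×18.2) = 0.001724 K/W
R_outer film = 1/(h_o·A) = 1/(16.6×18.2) = 0.00331 K/W
Sum of known resistances R_other = 0.005034 K/W
Total R = ΔT/Q = 818/48200 = 0.01697 K/W
R_castable refractory = R_total − R_other = 0.01194 K/W
k = L/(R·A) = 0.21/(0.01194×18.2)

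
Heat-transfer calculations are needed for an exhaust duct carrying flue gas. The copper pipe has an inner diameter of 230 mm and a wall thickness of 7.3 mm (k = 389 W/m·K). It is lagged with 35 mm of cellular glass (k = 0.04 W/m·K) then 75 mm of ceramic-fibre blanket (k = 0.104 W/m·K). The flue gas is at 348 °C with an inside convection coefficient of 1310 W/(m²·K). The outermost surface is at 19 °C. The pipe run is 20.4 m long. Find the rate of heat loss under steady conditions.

Radial resistances (cylindrical: R_cond = ln(r_o/r_i)/(2πkL), R_conv = 1/(h·2πrL)):
R_inner film = 1/(h_i·2πr₁L) = 1/(1310×2π×0.115×20.4) = 5.179×10^-5 K/W
R_copper pipe wall = ln(122.3/115)/(2π×389×20.4) = 1.234×10^-6 K/W
R_cellular glass = ln(157.3/122.3)/(2π×0.04×20.4) = 0.04909 K/W
R_ceramic-fibre blanket = ln(232.3/157.3)/(2π×0.104×20.4) = 0.02925 K/W
R_total = 0.07839 K/W
Q = ΔT/R_total = 329/0.07839

Q ≈ 4200 W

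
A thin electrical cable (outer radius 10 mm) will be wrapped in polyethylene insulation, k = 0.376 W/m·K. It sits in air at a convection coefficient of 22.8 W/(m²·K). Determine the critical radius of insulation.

r_cr ≈ 16.5 mm

For a cylinder r_cr = k/h = 0.376/22.8
r_cr = 16.5 mm; since the bare radius (10 mm) is below r_cr, adding a thin layer of insulation will *increase* heat loss.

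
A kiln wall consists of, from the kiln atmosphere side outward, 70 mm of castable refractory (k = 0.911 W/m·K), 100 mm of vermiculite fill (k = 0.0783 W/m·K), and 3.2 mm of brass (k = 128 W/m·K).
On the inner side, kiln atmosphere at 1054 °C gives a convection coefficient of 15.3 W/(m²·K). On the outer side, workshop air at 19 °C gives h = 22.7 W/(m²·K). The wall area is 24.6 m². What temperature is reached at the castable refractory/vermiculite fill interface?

Series thermal resistances:
R_inner film = 1/(h_i·A) = 1/(15.3×24.6) = 0.002657 K/W
R_castable refractory = L/(kA) = 0.07/(0.911×24.6) = 0.003124 K/W
R_vermiculite fill = L/(kA) = 0.1/(0.0783×24.6) = 0.05192 K/W
R_brass = L/(kA) = 0.0032/(128×24.6) = 1.016×10^-6 K/W
R_outer film = 1/(h_o·A) = 1/(22.7×24.6) = 0.001791 K/W
R_total = 0.05949 K/W;  Q = ΔT/R_total = 1035/0.05949 = 17400 W
T_interface = T_inner − Q·ΣR(inner→interface) = 1054 − 17400×0.00578

T ≈ 953 °C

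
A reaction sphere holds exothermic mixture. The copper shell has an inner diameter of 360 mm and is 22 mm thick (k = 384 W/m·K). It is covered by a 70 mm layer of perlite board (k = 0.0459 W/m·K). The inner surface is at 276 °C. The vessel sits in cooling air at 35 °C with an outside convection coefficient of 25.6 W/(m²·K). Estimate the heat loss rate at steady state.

Q ≈ 107 W

For a spherical shell R = (1/r₁ − 1/r₂)/(4πk); film R = 1/(h·4πr²). In series:
R_copper shell = (1/0.18 − 1/0.202)/(4π×384) = 1.254×10^-4 K/W
R_perlite board = (1/0.202 − 1/0.272)/(4π×0.0459) = 2.209 K/W
R_outer film = 1/(h·4πr_o²) = 1/(25.6×4π×0.272²) = 0.04202 K/W
R_total = 2.251 K/W
Q = ΔT/R_total = 241/2.251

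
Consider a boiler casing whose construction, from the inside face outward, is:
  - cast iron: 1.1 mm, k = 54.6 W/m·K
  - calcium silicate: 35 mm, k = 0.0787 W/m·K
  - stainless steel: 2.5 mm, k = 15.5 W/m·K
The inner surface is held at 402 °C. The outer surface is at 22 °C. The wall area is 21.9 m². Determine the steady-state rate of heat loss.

Thermal resistances in series:
R_cast iron = L/(kA) = 0.0011/(54.6×21.9) = 9.199×10^-7 K/W
R_calcium silicate = L/(kA) = 0.035/(0.0787×21.9) = 0.02031 K/W
R_stainless steel = L/(kA) = 0.0025/(15.5×21.9) = 7.365×10^-6 K/W
R_total = 0.02032 K/W
Q = ΔT / R_total = 380 / 0.02032

Q ≈ 18700 W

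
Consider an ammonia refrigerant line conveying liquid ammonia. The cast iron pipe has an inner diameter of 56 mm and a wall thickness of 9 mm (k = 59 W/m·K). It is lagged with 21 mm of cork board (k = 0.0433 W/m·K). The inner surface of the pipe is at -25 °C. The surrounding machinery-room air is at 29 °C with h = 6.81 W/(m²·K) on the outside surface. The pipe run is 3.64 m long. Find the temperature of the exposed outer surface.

T ≈ 18.4 °C

Treating each annulus and film as a series resistance:
R_cast iron pipe wall = ln(37/28)/(2π×59×3.64) = 2.065×10^-4 K/W
R_cork board = ln(58/37)/(2π×0.0433×3.64) = 0.4539 K/W
R_outer film = 1/(h_o·2πr_oL) = 1/(6.81×2π×0.058×3.64) = 0.1107 K/W
R_total = 0.5648 K/W
Q = ΔT/R_total = 54/0.5648
Q = 95.6 W
T_interface = T_inner + Q·ΣR(inner→interface) = -25 + 95.6×0.4541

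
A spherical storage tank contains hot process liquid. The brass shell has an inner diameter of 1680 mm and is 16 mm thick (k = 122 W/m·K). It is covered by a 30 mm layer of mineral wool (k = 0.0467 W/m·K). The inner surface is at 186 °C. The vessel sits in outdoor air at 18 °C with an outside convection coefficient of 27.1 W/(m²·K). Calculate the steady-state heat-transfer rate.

For a spherical shell R = (1/r₁ − 1/r₂)/(4πk); film R = 1/(h·4πr²). In series:
R_brass shell = (1/0.84 − 1/0.856)/(4π×122) = 1.451×10^-5 K/W
R_mineral wool = (1/0.856 − 1/0.886)/(4π×0.0467) = 0.0674 K/W
R_outer film = 1/(h·4πr_o²) = 1/(27.1×4π×0.886²) = 0.003741 K/W
R_total = 0.07116 K/W
Q = ΔT/R_total = 168/0.07116

Q ≈ 2360 W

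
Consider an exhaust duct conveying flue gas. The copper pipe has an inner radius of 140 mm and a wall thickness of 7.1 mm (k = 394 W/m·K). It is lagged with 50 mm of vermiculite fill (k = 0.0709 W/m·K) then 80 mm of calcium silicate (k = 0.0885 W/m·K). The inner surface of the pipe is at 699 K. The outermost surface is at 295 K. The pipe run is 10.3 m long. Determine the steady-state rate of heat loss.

Cylindrical conduction, so R = ln(r₂/r₁)/(2πkL) per layer, in series:
R_copper pipe wall = ln(147.1/140)/(2π×394×10.3) = 1.94×10^-6 K/W
R_vermiculite fill = ln(197.1/147.1)/(2π×0.0709×10.3) = 0.06377 K/W
R_calcium silicate = ln(277.1/197.1)/(2π×0.0885×10.3) = 0.05948 K/W
R_total = 0.1233 K/W
Q = ΔT/R_total = 404/0.1233

Q ≈ 3280 W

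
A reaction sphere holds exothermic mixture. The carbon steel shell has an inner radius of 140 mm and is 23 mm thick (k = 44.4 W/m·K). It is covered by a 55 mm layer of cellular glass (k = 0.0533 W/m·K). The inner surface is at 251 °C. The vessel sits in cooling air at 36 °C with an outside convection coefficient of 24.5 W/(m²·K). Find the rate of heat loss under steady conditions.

Q ≈ 90.3 W

Spherical conduction: R = (1/r_in − 1/r_out)/(4πk) per layer; series-sum.
R_carbon steel shell = (1/0.14 − 1/0.163)/(4π×44.4) = 0.001806 K/W
R_cellular glass = (1/0.163 − 1/0.218)/(4π×0.0533) = 2.311 K/W
R_outer film = 1/(h·4πr_o²) = 1/(24.5×4π×0.218²) = 0.06835 K/W
R_total = 2.381 K/W
Q = ΔT/R_total = 215/2.381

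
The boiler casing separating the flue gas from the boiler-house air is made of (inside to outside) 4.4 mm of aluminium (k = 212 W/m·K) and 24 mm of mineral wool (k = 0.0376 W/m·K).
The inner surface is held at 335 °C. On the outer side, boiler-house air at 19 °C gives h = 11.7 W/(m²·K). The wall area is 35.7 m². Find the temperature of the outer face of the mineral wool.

Series thermal resistances:
R_aluminium = L/(kA) = 0.0044/(212×35.7) = 5.814×10^-7 K/W
R_mineral wool = L/(kA) = 0.024/(0.0376×35.7) = 0.01788 K/W
R_outer film = 1/(h_o·A) = 1/(11.7×35.7) = 0.002394 K/W
R_total = 0.02027 K/W;  Q = ΔT/R_total = 316/0.02027 = 15590 W
T_interface = T_inner − Q·ΣR(inner→interface) = 335 − 15600×0.01788

T ≈ 56.3 °C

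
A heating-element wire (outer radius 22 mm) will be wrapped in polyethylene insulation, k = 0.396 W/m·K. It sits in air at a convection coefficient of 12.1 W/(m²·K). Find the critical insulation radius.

r_cr ≈ 32.7 mm

For a cylinder r_cr = k/h = 0.396/12.1
r_cr = 32.7 mm; since the bare radius (22 mm) is below r_cr, adding a thin layer of insulation will *increase* heat loss.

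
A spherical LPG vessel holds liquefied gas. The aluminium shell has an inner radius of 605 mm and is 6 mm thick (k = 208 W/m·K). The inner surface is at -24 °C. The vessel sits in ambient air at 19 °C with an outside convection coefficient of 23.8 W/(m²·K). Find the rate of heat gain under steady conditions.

Q ≈ 4800 W

Radial (spherical) resistances in series:
R_aluminium shell = (1/0.605 − 1/0.611)/(4π×208) = 6.21×10^-6 K/W
R_outer film = 1/(h·4πr_o²) = 1/(23.8×4π×0.611²) = 0.008956 K/W
R_total = 0.008963 K/W
Q = ΔT/R_total = 43/0.008963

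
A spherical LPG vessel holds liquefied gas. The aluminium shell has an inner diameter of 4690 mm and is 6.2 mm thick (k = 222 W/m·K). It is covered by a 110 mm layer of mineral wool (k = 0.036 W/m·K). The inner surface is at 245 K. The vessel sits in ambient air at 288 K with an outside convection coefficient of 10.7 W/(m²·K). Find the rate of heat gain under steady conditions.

Each spherical layer contributes R = (1/r_i − 1/r_o)/(4πk):
R_aluminium shell = (1/2.345 − 1/2.3512)/(4π×222) = 4.031×10^-7 K/W
R_mineral wool = (1/2.3512 − 1/2.4612)/(4π×0.036) = 0.04202 K/W
R_outer film = 1/(h·4πr_o²) = 1/(10.7×4π×2.4612²) = 0.001228 K/W
R_total = 0.04325 K/W
Q = ΔT/R_total = 43/0.04325

Q ≈ 994 W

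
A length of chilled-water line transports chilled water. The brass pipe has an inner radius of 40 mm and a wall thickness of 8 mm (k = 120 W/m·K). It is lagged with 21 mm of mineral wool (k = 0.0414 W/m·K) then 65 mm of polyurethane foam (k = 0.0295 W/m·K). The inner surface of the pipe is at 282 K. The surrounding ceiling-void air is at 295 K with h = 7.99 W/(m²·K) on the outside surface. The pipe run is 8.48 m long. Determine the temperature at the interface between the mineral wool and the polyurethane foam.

For a radial system each layer contributes R = ln(r_out/r_in)/(2πkL); films add R = 1/(hA).
R_brass pipe wall = ln(48/40)/(2π×120×8.48) = 2.852×10^-5 K/W
R_mineral wool = ln(69/48)/(2π×0.0414×8.48) = 0.1645 K/W
R_polyurethane foam = ln(134/69)/(2π×0.0295×8.48) = 0.4223 K/W
R_outer film = 1/(h_o·2πr_oL) = 1/(7.99×2π×0.134×8.48) = 0.01753 K/W
R_total = 0.6044 K/W
Q = ΔT/R_total = 13/0.6044
Q = 21.5 W
T_interface = T_inner + Q·ΣR(inner→interface) = 282 + 21.5×0.1645

T ≈ 286 K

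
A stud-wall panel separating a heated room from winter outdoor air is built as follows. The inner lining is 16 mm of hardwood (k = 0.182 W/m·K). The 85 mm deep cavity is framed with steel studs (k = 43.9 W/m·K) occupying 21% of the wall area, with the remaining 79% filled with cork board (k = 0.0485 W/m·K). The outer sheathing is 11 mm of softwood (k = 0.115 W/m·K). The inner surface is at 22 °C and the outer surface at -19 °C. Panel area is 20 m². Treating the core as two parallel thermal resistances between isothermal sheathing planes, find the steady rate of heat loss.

Q ≈ 4250 W

Sheathing layers in series; stud and cavity paths in parallel between them.
R_inner = 0.016/(0.182×20) = 0.004396 K/W
R_stud  = 0.085/(43.9×0.21×20) = 4.61×10^-4 K/W
R_cav   = 0.085/(0.0485×0.79×20) = 0.1109 K/W
1/R_core = 1/R_stud + 1/R_cav → R_core = 4.591×10^-4 K/W
R_outer = 0.011/(0.115×20) = 0.004783 K/W
R_total = 0.009637 K/W
Q = ΔT/R_total = 41/0.009637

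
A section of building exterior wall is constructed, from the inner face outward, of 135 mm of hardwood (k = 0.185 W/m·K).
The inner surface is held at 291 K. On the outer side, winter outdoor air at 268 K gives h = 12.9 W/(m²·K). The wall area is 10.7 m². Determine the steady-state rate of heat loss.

Using the resistance-network approach (series):
R_hardwood = L/(kA) = 0.135/(0.185×10.7) = 0.0682 K/W
R_outer film = 1/(h_o·A) = 1/(12.9×10.7) = 0.007245 K/W
R_total = 0.07544 K/W
Q = ΔT / R_total = 23 / 0.07544

Q ≈ 305 W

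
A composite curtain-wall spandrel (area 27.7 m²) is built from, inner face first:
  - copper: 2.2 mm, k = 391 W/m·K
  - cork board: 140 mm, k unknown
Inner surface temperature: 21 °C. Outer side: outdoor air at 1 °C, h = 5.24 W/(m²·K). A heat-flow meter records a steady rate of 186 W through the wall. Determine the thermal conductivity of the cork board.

Model the wall as resistances in series:
R_copper = L/(kA) = 0.0022/(391×27.7) = 2.031×10^-7 K/W
R_outer film = 1/(h_o·A) = 1/(5.24×27.7) = 0.00689 K/W
Sum of known resistances R_other = 0.00689 K/W
Total R = ΔT/Q = 20/186 = 0.1075 K/W
R_cork board = R_total − R_other = 0.1006 K/W
k = L/(R·A) = 0.14/(0.1006×27.7)

k ≈ 0.0502 W/(m·K)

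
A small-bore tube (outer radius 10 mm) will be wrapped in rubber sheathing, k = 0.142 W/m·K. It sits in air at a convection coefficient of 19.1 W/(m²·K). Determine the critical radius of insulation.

For a cylinder r_cr = k/h = 0.142/19.1
r_cr = 7.43 mm; since the bare radius (10 mm) is above r_cr, any added insulation will reduce heat loss.

r_cr ≈ 7.43 mm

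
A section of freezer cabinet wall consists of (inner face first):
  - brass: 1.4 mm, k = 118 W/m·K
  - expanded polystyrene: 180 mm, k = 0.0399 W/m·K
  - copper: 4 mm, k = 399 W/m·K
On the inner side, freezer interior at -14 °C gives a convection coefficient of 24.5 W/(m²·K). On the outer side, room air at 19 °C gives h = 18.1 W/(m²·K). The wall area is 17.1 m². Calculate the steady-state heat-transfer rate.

Q ≈ 122 W

Thermal resistances in series:
R_inner film = 1/(h_i·A) = 1/(24.5×17.1) = 0.002387 K/W
R_brass = L/(kA) = 0.0014/(118×17.1) = 6.938×10^-7 K/W
R_expanded polystyrene = L/(kA) = 0.18/(0.0399×17.1) = 0.2638 K/W
R_copper = L/(kA) = 0.004/(399×17.1) = 5.863×10^-7 K/W
R_outer film = 1/(h_o·A) = 1/(18.1×17.1) = 0.003231 K/W
R_total = 0.2694 K/W
Q = ΔT / R_total = 33 / 0.2694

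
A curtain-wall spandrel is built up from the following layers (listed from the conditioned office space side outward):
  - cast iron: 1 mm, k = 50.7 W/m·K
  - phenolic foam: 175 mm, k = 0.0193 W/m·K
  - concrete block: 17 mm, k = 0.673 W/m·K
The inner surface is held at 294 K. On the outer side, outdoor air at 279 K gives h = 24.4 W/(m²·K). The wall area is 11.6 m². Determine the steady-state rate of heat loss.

Model the wall as resistances in series:
R_cast iron = L/(kA) = 0.001/(50.7×11.6) = 1.7×10^-6 K/W
R_phenolic foam = L/(kA) = 0.175/(0.0193×11.6) = 0.7817 K/W
R_concrete block = L/(kA) = 0.017/(0.673×11.6) = 0.002178 K/W
R_outer film = 1/(h_o·A) = 1/(24.4×11.6) = 0.003533 K/W
R_total = 0.7874 K/W
Q = ΔT / R_total = 15 / 0.7874

Q ≈ 19.1 W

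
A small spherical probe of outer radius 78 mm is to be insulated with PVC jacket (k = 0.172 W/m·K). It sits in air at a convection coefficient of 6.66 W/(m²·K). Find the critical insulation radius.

For a sphere r_cr = 2k/h = 2×0.172/6.66
r_cr = 51.7 mm; since the bare radius (78 mm) is above r_cr, any added insulation will reduce heat loss.

r_cr ≈ 51.7 mm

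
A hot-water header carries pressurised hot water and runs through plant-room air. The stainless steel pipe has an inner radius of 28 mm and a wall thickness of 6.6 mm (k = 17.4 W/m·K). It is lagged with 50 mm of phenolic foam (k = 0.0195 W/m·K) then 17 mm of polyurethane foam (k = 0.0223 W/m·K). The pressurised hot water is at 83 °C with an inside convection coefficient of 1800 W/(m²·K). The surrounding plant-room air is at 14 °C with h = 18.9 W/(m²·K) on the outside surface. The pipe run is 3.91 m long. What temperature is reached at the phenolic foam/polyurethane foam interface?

For a radial system each layer contributes R = ln(r_out/r_in)/(2πkL); films add R = 1/(hA).
R_inner film = 1/(h_i·2πr₁L) = 1/(1800×2π×0.028×3.91) = 8.076×10^-4 K/W
R_stainless steel pipe wall = ln(34.6/28)/(2π×17.4×3.91) = 4.951×10^-4 K/W
R_phenolic foam = ln(84.6/34.6)/(2π×0.0195×3.91) = 1.866 K/W
R_polyurethane foam = ln(101.6/84.6)/(2π×0.0223×3.91) = 0.3342 K/W
R_outer film = 1/(h_o·2πr_oL) = 1/(18.9×2π×0.1016×3.91) = 0.0212 K/W
R_total = 2.223 K/W
Q = ΔT/R_total = 69/2.223
Q = 31 W
T_interface = T_inner − Q·ΣR(inner→interface) = 83 − 31×1.868

T ≈ 25 °C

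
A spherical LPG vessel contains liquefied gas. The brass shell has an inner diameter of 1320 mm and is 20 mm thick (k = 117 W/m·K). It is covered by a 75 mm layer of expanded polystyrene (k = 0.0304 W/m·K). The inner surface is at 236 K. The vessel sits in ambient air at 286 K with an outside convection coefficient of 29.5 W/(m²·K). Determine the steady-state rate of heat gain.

Q ≈ 129 W

Radial (spherical) resistances in series:
R_brass shell = (1/0.66 − 1/0.68)/(4π×117) = 3.031×10^-5 K/W
R_expanded polystyrene = (1/0.68 − 1/0.755)/(4π×0.0304) = 0.3824 K/W
R_outer film = 1/(h·4πr_o²) = 1/(29.5×4π×0.755²) = 0.004732 K/W
R_total = 0.3872 K/W
Q = ΔT/R_total = 50/0.3872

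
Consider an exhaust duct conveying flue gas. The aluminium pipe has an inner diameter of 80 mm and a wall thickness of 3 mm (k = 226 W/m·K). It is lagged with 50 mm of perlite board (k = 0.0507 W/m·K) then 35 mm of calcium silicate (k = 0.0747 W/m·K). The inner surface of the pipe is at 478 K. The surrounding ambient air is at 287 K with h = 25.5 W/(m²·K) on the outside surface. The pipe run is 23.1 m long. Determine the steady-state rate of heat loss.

Per-layer cylindrical resistances, series-summed:
R_aluminium pipe wall = ln(43/40)/(2π×226×23.1) = 2.205×10^-6 K/W
R_perlite board = ln(93/43)/(2π×0.0507×23.1) = 0.1048 K/W
R_calcium silicate = ln(128/93)/(2π×0.0747×23.1) = 0.02946 K/W
R_outer film = 1/(h_o·2πr_oL) = 1/(25.5×2π×0.128×23.1) = 0.002111 K/W
R_total = 0.1364 K/W
Q = ΔT/R_total = 191/0.1364

Q ≈ 1400 W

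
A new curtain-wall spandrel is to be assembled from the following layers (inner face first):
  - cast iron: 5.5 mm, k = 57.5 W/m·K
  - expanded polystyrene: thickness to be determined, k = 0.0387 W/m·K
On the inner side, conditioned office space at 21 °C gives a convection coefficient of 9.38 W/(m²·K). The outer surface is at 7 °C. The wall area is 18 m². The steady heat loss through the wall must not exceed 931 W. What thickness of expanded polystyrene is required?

L ≈ 6.35 mm

Model the wall as resistances in series:
R_inner film = 1/(h_i·A) = 1/(9.38×18) = 0.005923 K/W
R_cast iron = L/(kA) = 0.0055/(57.5×18) = 5.314×10^-6 K/W
Sum of the known resistances R_other = 0.005928 K/W
Required total resistance R_tot = ΔT/Q_allow = 14/931 = 0.01504 K/W
R_expanded polystyrene = R_tot − R_other = 0.00911 K/W
L = R·k·A = 0.00911×0.0387×18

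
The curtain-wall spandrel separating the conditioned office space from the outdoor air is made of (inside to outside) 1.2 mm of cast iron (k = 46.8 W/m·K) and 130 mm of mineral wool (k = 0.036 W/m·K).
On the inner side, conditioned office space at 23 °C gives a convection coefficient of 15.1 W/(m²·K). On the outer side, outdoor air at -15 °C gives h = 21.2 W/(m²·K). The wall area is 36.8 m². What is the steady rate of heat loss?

Q ≈ 375 W

Model the wall as resistances in series:
R_inner film = 1/(h_i·A) = 1/(15.1×36.8) = 0.0018 K/W
R_cast iron = L/(kA) = 0.0012/(46.8×36.8) = 6.968×10^-7 K/W
R_mineral wool = L/(kA) = 0.13/(0.036×36.8) = 0.09813 K/W
R_outer film = 1/(h_o·A) = 1/(21.2×36.8) = 0.001282 K/W
R_total = 0.1012 K/W
Q = ΔT / R_total = 38 / 0.1012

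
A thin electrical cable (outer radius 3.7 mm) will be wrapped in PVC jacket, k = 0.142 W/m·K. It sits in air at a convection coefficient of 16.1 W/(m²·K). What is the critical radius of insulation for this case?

r_cr ≈ 8.82 mm

For a cylinder r_cr = k/h = 0.142/16.1
r_cr = 8.82 mm; since the bare radius (3.7 mm) is below r_cr, adding a thin layer of insulation will *increase* heat loss.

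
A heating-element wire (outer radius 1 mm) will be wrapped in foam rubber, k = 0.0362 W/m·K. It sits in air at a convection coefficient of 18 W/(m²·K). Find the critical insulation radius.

For a cylinder r_cr = k/h = 0.0362/18
r_cr = 2.01 mm; since the bare radius (1 mm) is below r_cr, adding a thin layer of insulation will *increase* heat loss.

r_cr ≈ 2.01 mm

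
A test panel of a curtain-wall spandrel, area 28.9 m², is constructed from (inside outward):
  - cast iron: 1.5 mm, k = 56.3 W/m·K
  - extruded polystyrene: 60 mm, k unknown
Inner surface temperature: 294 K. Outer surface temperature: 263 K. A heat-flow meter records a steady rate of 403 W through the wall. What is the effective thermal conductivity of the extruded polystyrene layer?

k ≈ 0.027 W/(m·K)

Thermal resistances in series:
R_cast iron = L/(kA) = 0.0015/(56.3×28.9) = 9.219×10^-7 K/W
Sum of known resistances R_other = 9.219×10^-7 K/W
Total R = ΔT/Q = 31/403 = 0.07692 K/W
R_extruded polystyrene = R_total − R_other = 0.07692 K/W
k = L/(R·A) = 0.06/(0.07692×28.9)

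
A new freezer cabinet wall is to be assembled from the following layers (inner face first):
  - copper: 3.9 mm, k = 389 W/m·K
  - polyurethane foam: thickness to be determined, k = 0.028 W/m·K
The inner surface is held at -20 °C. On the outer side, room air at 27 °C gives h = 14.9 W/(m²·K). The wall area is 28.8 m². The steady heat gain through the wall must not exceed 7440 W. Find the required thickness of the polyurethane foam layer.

Model the wall as resistances in series:
R_copper = L/(kA) = 0.0039/(389×28.8) = 3.481×10^-7 K/W
R_outer film = 1/(h_o·A) = 1/(14.9×28.8) = 0.00233 K/W
Sum of the known resistances R_other = 0.002331 K/W
Required total resistance R_tot = ΔT/Q_allow = 47/7440 = 0.006317 K/W
R_polyurethane foam = R_tot − R_other = 0.003987 K/W
L = R·k·A = 0.003987×0.028×28.8

L ≈ 3.21 mm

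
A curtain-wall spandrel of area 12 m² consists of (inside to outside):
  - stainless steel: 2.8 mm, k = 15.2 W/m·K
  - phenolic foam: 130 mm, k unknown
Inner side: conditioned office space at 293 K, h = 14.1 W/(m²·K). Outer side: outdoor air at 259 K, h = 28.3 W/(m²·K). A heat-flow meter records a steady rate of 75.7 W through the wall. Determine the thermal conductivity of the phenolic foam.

k ≈ 0.0246 W/(m·K)

Model the wall as resistances in series:
R_inner film = 1/(h_i·A) = 1/(14.1×12) = 0.00591 K/W
R_stainless steel = L/(kA) = 0.0028/(15.2×12) = 1.535×10^-5 K/W
R_outer film = 1/(h_o·A) = 1/(28.3×12) = 0.002945 K/W
Sum of known resistances R_other = 0.00887 K/W
Total R = ΔT/Q = 34/75.7 = 0.4491 K/W
R_phenolic foam = R_total − R_other = 0.4403 K/W
k = L/(R·A) = 0.13/(0.4403×12)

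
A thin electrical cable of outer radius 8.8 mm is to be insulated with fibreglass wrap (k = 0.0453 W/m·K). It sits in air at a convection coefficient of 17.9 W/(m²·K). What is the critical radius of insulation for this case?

For a cylinder r_cr = k/h = 0.0453/17.9
r_cr = 2.53 mm; since the bare radius (8.8 mm) is above r_cr, any added insulation will reduce heat loss.

r_cr ≈ 2.53 mm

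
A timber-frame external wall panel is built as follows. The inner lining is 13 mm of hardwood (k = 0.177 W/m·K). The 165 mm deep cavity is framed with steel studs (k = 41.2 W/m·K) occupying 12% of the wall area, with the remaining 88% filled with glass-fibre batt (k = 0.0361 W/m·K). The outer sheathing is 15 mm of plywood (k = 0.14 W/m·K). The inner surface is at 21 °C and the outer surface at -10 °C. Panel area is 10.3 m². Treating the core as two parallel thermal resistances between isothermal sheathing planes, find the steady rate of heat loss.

Sheathing layers in series; stud and cavity paths in parallel between them.
R_inner = 0.013/(0.177×10.3) = 0.007131 K/W
R_stud  = 0.165/(41.2×0.12×10.3) = 0.00324 K/W
R_cav   = 0.165/(0.0361×0.88×10.3) = 0.5043 K/W
1/R_core = 1/R_stud + 1/R_cav → R_core = 0.003219 K/W
R_outer = 0.015/(0.14×10.3) = 0.0104 K/W
R_total = 0.02075 K/W
Q = ΔT/R_total = 31/0.02075

Q ≈ 1490 W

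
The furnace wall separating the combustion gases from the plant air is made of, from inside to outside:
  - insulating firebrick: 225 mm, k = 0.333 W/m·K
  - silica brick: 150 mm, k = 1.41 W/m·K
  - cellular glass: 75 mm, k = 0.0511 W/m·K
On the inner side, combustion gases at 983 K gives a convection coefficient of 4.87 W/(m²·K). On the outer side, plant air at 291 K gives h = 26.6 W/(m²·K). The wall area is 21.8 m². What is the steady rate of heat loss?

Q ≈ 6050 W

Model the wall as resistances in series:
R_inner film = 1/(h_i·A) = 1/(4.87×21.8) = 0.009419 K/W
R_insulating firebrick = L/(kA) = 0.225/(0.333×21.8) = 0.03099 K/W
R_silica brick = L/(kA) = 0.15/(1.41×21.8) = 0.00488 K/W
R_cellular glass = L/(kA) = 0.075/(0.0511×21.8) = 0.06733 K/W
R_outer film = 1/(h_o·A) = 1/(26.6×21.8) = 0.001724 K/W
R_total = 0.1143 K/W
Q = ΔT / R_total = 692 / 0.1143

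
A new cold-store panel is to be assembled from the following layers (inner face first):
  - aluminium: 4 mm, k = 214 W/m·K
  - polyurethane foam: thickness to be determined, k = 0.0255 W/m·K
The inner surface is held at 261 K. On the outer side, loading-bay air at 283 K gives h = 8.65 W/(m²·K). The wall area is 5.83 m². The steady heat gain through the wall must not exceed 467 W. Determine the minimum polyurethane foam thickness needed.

Treating each layer as a thermal resistance in series:
R_aluminium = L/(kA) = 0.004/(214×5.83) = 3.206×10^-6 K/W
R_outer film = 1/(h_o·A) = 1/(8.65×5.83) = 0.01983 K/W
Sum of the known resistances R_other = 0.01983 K/W
Required total resistance R_tot = ΔT/Q_allow = 22/467 = 0.04711 K/W
R_polyurethane foam = R_tot − R_other = 0.02728 K/W
L = R·k·A = 0.02728×0.0255×5.83

L ≈ 4.06 mm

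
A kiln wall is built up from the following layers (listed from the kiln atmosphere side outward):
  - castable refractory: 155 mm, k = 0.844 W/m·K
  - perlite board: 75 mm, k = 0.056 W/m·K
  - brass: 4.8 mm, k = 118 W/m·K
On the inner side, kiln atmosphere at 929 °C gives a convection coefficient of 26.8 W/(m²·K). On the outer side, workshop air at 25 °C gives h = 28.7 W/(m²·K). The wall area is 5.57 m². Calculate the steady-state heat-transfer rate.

Using the resistance-network approach (series):
R_inner film = 1/(h_i·A) = 1/(26.8×5.57) = 0.006699 K/W
R_castable refractory = L/(kA) = 0.155/(0.844×5.57) = 0.03297 K/W
R_perlite board = L/(kA) = 0.075/(0.056×5.57) = 0.2404 K/W
R_brass = L/(kA) = 0.0048/(118×5.57) = 7.303×10^-6 K/W
R_outer film = 1/(h_o·A) = 1/(28.7×5.57) = 0.006256 K/W
R_total = 0.2864 K/W
Q = ΔT / R_total = 904 / 0.2864

Q ≈ 3160 W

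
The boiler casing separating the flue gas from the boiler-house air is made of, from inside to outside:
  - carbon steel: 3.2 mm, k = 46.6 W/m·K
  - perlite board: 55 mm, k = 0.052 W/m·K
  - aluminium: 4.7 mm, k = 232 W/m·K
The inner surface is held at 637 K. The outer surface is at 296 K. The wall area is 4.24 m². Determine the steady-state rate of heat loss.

Q ≈ 1370 W

Series thermal resistances:
R_carbon steel = L/(kA) = 0.0032/(46.6×4.24) = 1.62×10^-5 K/W
R_perlite board = L/(kA) = 0.055/(0.052×4.24) = 0.2495 K/W
R_aluminium = L/(kA) = 0.0047/(232×4.24) = 4.778×10^-6 K/W
R_total = 0.2495 K/W
Q = ΔT / R_total = 341 / 0.2495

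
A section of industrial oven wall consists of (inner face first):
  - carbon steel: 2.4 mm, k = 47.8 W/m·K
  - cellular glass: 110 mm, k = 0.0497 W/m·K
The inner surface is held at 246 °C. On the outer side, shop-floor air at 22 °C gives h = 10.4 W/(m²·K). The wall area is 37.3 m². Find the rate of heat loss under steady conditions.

Q ≈ 3620 W

Treating each layer as a thermal resistance in series:
R_carbon steel = L/(kA) = 0.0024/(47.8×37.3) = 1.346×10^-6 K/W
R_cellular glass = L/(kA) = 0.11/(0.0497×37.3) = 0.05934 K/W
R_outer film = 1/(h_o·A) = 1/(10.4×37.3) = 0.002578 K/W
R_total = 0.06192 K/W
Q = ΔT / R_total = 224 / 0.06192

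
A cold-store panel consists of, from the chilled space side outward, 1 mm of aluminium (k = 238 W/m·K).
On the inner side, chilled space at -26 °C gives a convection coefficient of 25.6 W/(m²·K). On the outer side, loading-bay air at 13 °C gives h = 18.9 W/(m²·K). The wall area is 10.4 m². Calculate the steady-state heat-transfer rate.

Q ≈ 4410 W

Using the resistance-network approach (series):
R_inner film = 1/(h_i·A) = 1/(25.6×10.4) = 0.003756 K/W
R_aluminium = L/(kA) = 0.001/(238×10.4) = 4.04×10^-7 K/W
R_outer film = 1/(h_o·A) = 1/(18.9×10.4) = 0.005088 K/W
R_total = 0.008844 K/W
Q = ΔT / R_total = 39 / 0.008844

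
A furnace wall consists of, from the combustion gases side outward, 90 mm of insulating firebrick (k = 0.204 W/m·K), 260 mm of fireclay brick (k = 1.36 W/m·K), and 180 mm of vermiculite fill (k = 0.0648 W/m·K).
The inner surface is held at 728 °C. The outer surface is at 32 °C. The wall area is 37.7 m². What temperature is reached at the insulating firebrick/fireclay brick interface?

Thermal resistances in series:
R_insulating firebrick = L/(kA) = 0.09/(0.204×37.7) = 0.0117 K/W
R_fireclay brick = L/(kA) = 0.26/(1.36×37.7) = 0.005071 K/W
R_vermiculite fill = L/(kA) = 0.18/(0.0648×37.7) = 0.07368 K/W
R_total = 0.09045 K/W;  Q = ΔT/R_total = 696/0.09045 = 7694 W
T_interface = T_inner − Q·ΣR(inner→interface) = 728 − 7690×0.0117

T ≈ 638 °C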